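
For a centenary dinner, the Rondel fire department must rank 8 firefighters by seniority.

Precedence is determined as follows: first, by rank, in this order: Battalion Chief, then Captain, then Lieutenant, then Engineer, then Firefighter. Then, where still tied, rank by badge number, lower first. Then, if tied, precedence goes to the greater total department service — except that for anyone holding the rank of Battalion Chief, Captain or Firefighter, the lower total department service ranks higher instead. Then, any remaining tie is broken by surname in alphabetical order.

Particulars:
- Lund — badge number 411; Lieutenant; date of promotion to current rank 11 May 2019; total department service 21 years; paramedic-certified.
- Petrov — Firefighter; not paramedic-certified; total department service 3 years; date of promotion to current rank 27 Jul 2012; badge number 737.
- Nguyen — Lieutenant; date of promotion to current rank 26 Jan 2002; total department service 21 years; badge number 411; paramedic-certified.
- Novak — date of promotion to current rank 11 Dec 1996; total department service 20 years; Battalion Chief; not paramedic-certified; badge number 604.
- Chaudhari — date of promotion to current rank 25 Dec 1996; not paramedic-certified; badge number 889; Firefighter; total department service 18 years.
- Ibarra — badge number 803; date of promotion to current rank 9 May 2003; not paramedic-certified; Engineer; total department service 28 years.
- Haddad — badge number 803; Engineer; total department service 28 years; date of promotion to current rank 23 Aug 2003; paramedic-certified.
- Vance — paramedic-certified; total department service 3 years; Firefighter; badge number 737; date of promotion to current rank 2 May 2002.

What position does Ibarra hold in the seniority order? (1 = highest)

5

By rank: Novak (Battalion Chief); then Lund and Nguyen (Lieutenant); then Haddad and Ibarra (Engineer); then Petrov, Vance and Chaudhari (Firefighter).
Lund and Nguyen both have badge number 411, so the next rule applies.
Lund and Nguyen both have total department service 21 years, so the next rule applies.
Among Lund and Nguyen, alphabetically by surname: Lund before Nguyen.
Haddad and Ibarra both have badge number 803, so the next rule applies.
Haddad and Ibarra both have total department service 28 years, so the next rule applies.
Among Haddad and Ibarra, alphabetically by surname: Haddad before Ibarra.
Among Petrov, Vance and Chaudhari, by badge number (lower first): Petrov and Vance (737) before Chaudhari (889).
Petrov and Vance both have total department service 3 years, so the next rule applies.
Among Petrov and Vance, alphabetically by surname: Petrov before Vance.
Order: Novak, Lund, Nguyen, Haddad, Ibarra, Petrov, Vance, Chaudhari. So position 5.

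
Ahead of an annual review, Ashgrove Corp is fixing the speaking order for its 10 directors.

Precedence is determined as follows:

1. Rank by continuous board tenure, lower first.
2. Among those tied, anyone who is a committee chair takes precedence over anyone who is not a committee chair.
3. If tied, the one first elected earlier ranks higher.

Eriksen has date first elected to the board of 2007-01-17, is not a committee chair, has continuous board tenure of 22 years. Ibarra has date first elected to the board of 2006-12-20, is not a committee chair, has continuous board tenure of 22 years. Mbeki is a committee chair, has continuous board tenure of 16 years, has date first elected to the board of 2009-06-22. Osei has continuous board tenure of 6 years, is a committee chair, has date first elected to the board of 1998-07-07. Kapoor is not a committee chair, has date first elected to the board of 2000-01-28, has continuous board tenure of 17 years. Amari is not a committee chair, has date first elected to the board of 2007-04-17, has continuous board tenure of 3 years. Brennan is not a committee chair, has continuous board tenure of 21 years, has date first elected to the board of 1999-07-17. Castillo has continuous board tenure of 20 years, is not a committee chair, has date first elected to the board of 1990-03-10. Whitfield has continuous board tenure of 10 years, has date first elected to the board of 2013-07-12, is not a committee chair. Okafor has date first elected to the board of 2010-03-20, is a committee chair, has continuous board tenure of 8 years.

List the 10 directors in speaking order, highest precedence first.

By continuous board tenure (lower first): Amari (3 years); then Osei (6 years); then Okafor (8 years); then Whitfield (10 years); then Mbeki (16 years); then Kapoor (17 years); then Castillo (20 years); then Brennan (21 years); then Ibarra and Eriksen (both 22 years).
Ibarra and Eriksen are each not a committee chair, so the next rule applies.
Among Ibarra and Eriksen, by date first elected to the board (earlier first): Ibarra (2006-12-20) before Eriksen (2007-01-17).
Full order: Amari, Osei, Okafor, Whitfield, Mbeki, Kapoor, Castillo, Brennan, Ibarra, Eriksen.

Amari, Osei, Okafor, Whitfield, Mbeki, Kapoor, Castillo, Brennan, Ibarra, Eriksen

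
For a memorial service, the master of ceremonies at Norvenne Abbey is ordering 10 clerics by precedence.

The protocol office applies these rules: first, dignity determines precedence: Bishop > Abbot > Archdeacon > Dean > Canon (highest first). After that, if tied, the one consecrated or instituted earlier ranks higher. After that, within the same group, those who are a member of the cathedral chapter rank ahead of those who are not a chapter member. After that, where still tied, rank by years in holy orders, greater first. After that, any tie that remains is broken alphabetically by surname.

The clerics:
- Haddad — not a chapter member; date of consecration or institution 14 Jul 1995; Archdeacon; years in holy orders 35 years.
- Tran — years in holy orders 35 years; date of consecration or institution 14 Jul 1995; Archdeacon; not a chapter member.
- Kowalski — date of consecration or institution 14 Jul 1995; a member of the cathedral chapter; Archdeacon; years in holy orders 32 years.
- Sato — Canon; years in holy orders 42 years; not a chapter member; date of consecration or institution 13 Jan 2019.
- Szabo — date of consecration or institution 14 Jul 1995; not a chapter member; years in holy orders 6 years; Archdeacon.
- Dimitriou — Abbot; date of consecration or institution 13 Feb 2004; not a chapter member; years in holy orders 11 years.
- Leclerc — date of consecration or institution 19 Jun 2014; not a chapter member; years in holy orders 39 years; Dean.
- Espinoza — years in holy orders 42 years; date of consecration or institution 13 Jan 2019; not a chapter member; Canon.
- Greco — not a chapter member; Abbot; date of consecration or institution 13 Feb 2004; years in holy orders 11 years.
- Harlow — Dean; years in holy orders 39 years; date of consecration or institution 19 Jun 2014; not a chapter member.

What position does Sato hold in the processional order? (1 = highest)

By dignity: Dimitriou and Greco (Abbot); then Kowalski, Haddad, Tran and Szabo (Archdeacon); then Harlow and Leclerc (Dean); then Espinoza and Sato (Canon).
Dimitriou and Greco both have date of consecration or institution 13 Feb 2004, so the next rule applies.
Dimitriou and Greco are each not a chapter member, so the next rule applies.
Dimitriou and Greco both have years in holy orders 11 years, so the next rule applies.
Among Dimitriou and Greco, alphabetically by surname: Dimitriou before Greco.
Kowalski, Haddad, Tran and Szabo all have date of consecration or institution 14 Jul 1995, so the next rule applies.
Among Kowalski, Haddad, Tran and Szabo, a member of the cathedral chapter before not a chapter member: Kowalski (a member of the cathedral chapter) before Haddad, Tran and Szabo (not a chapter member).
Among Haddad, Tran and Szabo, by years in holy orders (higher first): Haddad and Tran (35 years) before Szabo (6 years).
Among Haddad and Tran, alphabetically by surname: Haddad before Tran.
Harlow and Leclerc both have date of consecration or institution 19 Jun 2014, so the next rule applies.
Harlow and Leclerc are each not a chapter member, so the next rule applies.
Harlow and Leclerc both have years in holy orders 39 years, so the next rule applies.
Among Harlow and Leclerc, alphabetically by surname: Harlow before Leclerc.
Espinoza and Sato both have date of consecration or institution 13 Jan 2019, so the next rule applies.
Espinoza and Sato are each not a chapter member, so the next rule applies.
Espinoza and Sato both have years in holy orders 42 years, so the next rule applies.
Among Espinoza and Sato, alphabetically by surname: Espinoza before Sato.
Order: Dimitriou, Greco, Kowalski, Haddad, Tran, Szabo, Harlow, Leclerc, Espinoza, Sato. So position 10.

10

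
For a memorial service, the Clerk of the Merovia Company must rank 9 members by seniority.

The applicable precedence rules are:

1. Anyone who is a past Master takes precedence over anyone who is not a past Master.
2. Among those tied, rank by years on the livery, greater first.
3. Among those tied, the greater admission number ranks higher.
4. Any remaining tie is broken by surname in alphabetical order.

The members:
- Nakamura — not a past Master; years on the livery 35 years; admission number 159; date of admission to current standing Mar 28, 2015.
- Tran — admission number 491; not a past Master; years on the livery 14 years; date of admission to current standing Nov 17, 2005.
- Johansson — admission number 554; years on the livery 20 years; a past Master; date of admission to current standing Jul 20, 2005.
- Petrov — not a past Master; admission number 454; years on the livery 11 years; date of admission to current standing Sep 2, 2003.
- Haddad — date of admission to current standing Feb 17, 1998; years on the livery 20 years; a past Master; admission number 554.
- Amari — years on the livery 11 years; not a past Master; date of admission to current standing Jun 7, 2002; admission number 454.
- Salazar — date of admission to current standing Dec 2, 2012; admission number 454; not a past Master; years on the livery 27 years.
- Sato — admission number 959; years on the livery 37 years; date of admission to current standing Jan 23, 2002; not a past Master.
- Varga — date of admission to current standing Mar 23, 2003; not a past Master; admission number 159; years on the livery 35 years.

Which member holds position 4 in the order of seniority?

By the first rule: Haddad and Johansson (both a past Master); then Sato, Nakamura, Varga, Salazar, Tran, Amari and Petrov (each not a past Master).
Haddad and Johansson both have years on the livery 20 years, so the next rule applies.
Haddad and Johansson both have admission number 554, so the next rule applies.
Among Haddad and Johansson, alphabetically by surname: Haddad before Johansson.
Among Sato, Nakamura, Varga, Salazar, Tran, Amari and Petrov, by years on the livery (higher first): Sato (37 years) before Nakamura and Varga (35 years) before Salazar (27 years) before Tran (14 years) before Amari and Petrov (11 years).
Nakamura and Varga both have admission number 159, so the next rule applies.
Among Nakamura and Varga, alphabetically by surname: Nakamura before Varga.
Amari and Petrov both have admission number 454, so the next rule applies.
Among Amari and Petrov, alphabetically by surname: Amari before Petrov.
Order: Haddad, Johansson, Sato, Nakamura, Varga, Salazar, Tran, Amari, Petrov.

Nakamura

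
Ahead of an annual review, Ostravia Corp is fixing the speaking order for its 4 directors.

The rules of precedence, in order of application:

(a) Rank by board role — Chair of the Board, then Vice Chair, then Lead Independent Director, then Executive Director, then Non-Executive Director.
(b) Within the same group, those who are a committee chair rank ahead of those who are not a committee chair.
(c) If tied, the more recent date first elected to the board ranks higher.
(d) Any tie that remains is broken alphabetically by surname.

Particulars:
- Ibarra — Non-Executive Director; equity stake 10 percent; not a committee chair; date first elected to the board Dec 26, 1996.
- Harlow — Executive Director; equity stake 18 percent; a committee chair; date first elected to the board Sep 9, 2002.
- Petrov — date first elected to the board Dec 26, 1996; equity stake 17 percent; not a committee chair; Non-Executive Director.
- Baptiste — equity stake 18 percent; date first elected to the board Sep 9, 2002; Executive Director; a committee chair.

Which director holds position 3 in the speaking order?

By board role: Baptiste and Harlow (Executive Director); then Ibarra and Petrov (Non-Executive Director).
Baptiste and Harlow are each a committee chair, so the next rule applies.
Baptiste and Harlow both have date first elected to the board Sep 9, 2002, so the next rule applies.
Among Baptiste and Harlow, alphabetically by surname: Baptiste before Harlow.
Ibarra and Petrov are each not a committee chair, so the next rule applies.
Ibarra and Petrov both have date first elected to the board Dec 26, 1996, so the next rule applies.
Among Ibarra and Petrov, alphabetically by surname: Ibarra before Petrov.
Order: Baptiste, Harlow, Ibarra, Petrov.

Ibarra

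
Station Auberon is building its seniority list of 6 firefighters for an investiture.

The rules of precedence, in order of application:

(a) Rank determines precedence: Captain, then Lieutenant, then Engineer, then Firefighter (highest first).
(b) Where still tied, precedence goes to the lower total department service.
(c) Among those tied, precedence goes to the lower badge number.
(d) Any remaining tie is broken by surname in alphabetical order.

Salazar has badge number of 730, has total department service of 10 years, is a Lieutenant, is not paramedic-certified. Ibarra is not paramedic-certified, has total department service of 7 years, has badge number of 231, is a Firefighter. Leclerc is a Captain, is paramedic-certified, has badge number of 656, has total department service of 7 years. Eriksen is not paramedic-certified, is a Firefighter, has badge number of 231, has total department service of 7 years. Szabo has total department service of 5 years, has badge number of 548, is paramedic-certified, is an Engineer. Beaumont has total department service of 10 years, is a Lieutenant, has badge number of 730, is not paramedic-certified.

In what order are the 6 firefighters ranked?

By rank: Leclerc (Captain); then Beaumont and Salazar (Lieutenant); then Szabo (Engineer); then Eriksen and Ibarra (Firefighter).
Beaumont and Salazar both have total department service 10 years, so the next rule applies.
Beaumont and Salazar both have badge number 730, so the next rule applies.
Among Beaumont and Salazar, alphabetically by surname: Beaumont before Salazar.
Eriksen and Ibarra both have total department service 7 years, so the next rule applies.
Eriksen and Ibarra both have badge number 231, so the next rule applies.
Among Eriksen and Ibarra, alphabetically by surname: Eriksen before Ibarra.
Full order: Leclerc, Beaumont, Salazar, Szabo, Eriksen, Ibarra.

Leclerc, Beaumont, Salazar, Szabo, Eriksen, Ibarra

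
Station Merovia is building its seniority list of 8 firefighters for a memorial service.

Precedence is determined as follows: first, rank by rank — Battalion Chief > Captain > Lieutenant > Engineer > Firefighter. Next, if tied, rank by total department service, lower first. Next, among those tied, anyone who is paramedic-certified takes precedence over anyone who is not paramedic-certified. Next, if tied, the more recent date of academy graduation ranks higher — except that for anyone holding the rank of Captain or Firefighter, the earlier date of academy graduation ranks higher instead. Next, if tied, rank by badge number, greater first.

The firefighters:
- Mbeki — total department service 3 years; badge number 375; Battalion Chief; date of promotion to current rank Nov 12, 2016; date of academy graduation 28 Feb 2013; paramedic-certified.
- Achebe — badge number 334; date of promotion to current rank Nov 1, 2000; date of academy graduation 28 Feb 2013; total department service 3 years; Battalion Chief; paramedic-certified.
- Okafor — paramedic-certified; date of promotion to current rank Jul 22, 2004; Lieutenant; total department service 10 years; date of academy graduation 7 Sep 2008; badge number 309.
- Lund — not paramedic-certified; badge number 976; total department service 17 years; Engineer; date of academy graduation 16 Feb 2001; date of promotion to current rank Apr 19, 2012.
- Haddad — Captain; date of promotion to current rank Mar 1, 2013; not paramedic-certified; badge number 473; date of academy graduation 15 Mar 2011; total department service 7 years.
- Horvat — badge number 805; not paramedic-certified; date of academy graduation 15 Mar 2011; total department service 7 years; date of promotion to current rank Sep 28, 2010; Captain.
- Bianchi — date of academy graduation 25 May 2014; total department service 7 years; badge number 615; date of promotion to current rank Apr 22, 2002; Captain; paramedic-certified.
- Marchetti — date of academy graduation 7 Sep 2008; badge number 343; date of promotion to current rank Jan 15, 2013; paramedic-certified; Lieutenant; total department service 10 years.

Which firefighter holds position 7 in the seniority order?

Okafor

By rank: Mbeki and Achebe (Battalion Chief); then Bianchi, Horvat and Haddad (Captain); then Marchetti and Okafor (Lieutenant); then Lund (Engineer).
Mbeki and Achebe both have total department service 3 years, so the next rule applies.
Mbeki and Achebe are each paramedic-certified, so the next rule applies.
Mbeki and Achebe both have date of academy graduation 28 Feb 2013, so the next rule applies.
Among Mbeki and Achebe, by badge number (higher first): Mbeki (375) before Achebe (334).
Bianchi, Horvat and Haddad all have total department service 7 years, so the next rule applies.
Among Bianchi, Horvat and Haddad, paramedic-certified before not paramedic-certified: Bianchi (paramedic-certified) before Horvat and Haddad (not paramedic-certified).
Horvat and Haddad both have date of academy graduation 15 Mar 2011, so the next rule applies.
Among Horvat and Haddad, by badge number (higher first): Horvat (805) before Haddad (473).
Marchetti and Okafor both have total department service 10 years, so the next rule applies.
Marchetti and Okafor are each paramedic-certified, so the next rule applies.
Marchetti and Okafor both have date of academy graduation 7 Sep 2008, so the next rule applies.
Among Marchetti and Okafor, by badge number (higher first): Marchetti (343) before Okafor (309).
Order: Mbeki, Achebe, Bianchi, Horvat, Haddad, Marchetti, Okafor, Lund.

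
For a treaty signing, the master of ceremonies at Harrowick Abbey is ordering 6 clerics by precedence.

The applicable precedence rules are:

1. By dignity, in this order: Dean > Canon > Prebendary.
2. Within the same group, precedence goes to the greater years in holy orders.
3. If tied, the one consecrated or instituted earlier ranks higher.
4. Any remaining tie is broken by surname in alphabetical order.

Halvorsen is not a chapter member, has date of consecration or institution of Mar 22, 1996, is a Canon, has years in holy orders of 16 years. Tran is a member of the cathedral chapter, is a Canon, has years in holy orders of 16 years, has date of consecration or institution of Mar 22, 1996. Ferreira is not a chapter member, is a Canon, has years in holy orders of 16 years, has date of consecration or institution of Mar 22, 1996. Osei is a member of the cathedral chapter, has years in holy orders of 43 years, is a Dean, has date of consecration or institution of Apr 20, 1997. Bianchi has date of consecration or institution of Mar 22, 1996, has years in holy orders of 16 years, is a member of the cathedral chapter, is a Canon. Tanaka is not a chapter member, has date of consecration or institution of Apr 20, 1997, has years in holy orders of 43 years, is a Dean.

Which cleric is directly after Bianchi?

By dignity: Osei and Tanaka (Dean); then Bianchi, Ferreira, Halvorsen and Tran (Canon).
Osei and Tanaka both have years in holy orders 43 years, so the next rule applies.
Osei and Tanaka both have date of consecration or institution Apr 20, 1997, so the next rule applies.
Among Osei and Tanaka, alphabetically by surname: Osei before Tanaka.
Bianchi, Ferreira, Halvorsen and Tran all have years in holy orders 16 years, so the next rule applies.
Bianchi, Ferreira, Halvorsen and Tran all have date of consecration or institution Mar 22, 1996, so the next rule applies.
Among Bianchi, Ferreira, Halvorsen and Tran, alphabetically by surname: Bianchi before Ferreira before Halvorsen before Tran.
Order: Osei, Tanaka, Bianchi, Ferreira, Halvorsen, Tran.

Ferreira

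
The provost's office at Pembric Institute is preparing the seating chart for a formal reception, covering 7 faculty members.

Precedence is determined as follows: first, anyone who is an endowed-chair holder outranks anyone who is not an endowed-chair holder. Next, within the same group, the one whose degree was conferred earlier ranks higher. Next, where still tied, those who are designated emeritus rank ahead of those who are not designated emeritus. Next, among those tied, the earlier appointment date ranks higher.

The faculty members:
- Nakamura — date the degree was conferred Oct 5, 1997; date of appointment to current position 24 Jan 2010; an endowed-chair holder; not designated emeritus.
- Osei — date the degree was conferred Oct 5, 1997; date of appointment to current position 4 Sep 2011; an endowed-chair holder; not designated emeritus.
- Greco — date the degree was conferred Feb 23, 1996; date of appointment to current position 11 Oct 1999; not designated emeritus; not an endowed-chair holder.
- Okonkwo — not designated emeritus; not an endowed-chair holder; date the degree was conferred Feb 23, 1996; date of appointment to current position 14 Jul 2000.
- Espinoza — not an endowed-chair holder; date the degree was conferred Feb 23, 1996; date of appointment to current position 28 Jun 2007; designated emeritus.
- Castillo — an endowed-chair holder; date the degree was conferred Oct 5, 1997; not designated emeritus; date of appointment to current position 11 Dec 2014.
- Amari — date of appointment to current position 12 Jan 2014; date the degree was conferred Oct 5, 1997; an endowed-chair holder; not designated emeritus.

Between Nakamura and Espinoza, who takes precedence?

Nakamura

By the first rule: Nakamura, Osei, Amari and Castillo (each an endowed-chair holder); then Espinoza, Greco and Okonkwo (each not an endowed-chair holder).
Nakamura, Osei, Amari and Castillo all have date the degree was conferred Oct 5, 1997, so the next rule applies.
Nakamura, Osei, Amari and Castillo are each not designated emeritus, so the next rule applies.
Among Nakamura, Osei, Amari and Castillo, by date of appointment to current position (earlier first): Nakamura (24 Jan 2010) before Osei (4 Sep 2011) before Amari (12 Jan 2014) before Castillo (11 Dec 2014).
Espinoza, Greco and Okonkwo all have date the degree was conferred Feb 23, 1996, so the next rule applies.
Among Espinoza, Greco and Okonkwo, designated emeritus before not designated emeritus: Espinoza (designated emeritus) before Greco and Okonkwo (not designated emeritus).
Among Greco and Okonkwo, by date of appointment to current position (earlier first): Greco (11 Oct 1999) before Okonkwo (14 Jul 2000).
So Nakamura takes precedence.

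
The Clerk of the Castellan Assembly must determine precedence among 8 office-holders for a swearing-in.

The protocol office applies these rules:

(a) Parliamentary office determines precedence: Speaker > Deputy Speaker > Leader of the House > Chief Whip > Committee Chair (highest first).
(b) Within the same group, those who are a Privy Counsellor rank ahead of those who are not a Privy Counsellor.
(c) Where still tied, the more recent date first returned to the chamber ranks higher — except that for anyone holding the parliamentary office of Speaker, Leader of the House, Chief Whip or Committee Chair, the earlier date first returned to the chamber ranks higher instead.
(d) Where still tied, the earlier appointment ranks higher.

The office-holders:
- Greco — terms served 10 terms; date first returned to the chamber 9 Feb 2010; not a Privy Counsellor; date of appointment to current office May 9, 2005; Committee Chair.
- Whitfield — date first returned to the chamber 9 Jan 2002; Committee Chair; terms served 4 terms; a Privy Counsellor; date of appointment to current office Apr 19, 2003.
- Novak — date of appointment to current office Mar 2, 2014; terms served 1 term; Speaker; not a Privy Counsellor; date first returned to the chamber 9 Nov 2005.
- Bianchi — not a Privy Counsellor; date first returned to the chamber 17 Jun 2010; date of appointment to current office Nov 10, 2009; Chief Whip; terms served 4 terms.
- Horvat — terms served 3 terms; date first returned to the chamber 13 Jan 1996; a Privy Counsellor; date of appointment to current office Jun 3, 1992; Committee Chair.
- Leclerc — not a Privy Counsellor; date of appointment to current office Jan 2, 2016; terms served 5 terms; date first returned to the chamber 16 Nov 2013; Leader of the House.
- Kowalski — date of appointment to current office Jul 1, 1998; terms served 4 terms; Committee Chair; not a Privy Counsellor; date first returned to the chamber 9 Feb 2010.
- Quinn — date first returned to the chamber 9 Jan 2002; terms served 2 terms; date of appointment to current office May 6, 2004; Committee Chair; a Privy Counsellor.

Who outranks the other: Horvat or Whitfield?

Horvat

By parliamentary office: Novak (Speaker); then Leclerc (Leader of the House); then Bianchi (Chief Whip); then Horvat, Whitfield, Quinn, Kowalski and Greco (Committee Chair).
Among Horvat, Whitfield, Quinn, Kowalski and Greco, a Privy Counsellor before not a Privy Counsellor: Horvat, Whitfield and Quinn (a Privy Counsellor) before Kowalski and Greco (not a Privy Counsellor).
Among Horvat, Whitfield and Quinn, by date first returned to the chamber (earlier first) (reversed rule for this group): Horvat (13 Jan 1996) before Whitfield and Quinn (9 Jan 2002).
Among Whitfield and Quinn, by date of appointment to current office (earlier first): Whitfield (Apr 19, 2003) before Quinn (May 6, 2004).
Kowalski and Greco both have date first returned to the chamber 9 Feb 2010, so the next rule applies.
Among Kowalski and Greco, by date of appointment to current office (earlier first): Kowalski (Jul 1, 1998) before Greco (May 9, 2005).
So Horvat takes precedence.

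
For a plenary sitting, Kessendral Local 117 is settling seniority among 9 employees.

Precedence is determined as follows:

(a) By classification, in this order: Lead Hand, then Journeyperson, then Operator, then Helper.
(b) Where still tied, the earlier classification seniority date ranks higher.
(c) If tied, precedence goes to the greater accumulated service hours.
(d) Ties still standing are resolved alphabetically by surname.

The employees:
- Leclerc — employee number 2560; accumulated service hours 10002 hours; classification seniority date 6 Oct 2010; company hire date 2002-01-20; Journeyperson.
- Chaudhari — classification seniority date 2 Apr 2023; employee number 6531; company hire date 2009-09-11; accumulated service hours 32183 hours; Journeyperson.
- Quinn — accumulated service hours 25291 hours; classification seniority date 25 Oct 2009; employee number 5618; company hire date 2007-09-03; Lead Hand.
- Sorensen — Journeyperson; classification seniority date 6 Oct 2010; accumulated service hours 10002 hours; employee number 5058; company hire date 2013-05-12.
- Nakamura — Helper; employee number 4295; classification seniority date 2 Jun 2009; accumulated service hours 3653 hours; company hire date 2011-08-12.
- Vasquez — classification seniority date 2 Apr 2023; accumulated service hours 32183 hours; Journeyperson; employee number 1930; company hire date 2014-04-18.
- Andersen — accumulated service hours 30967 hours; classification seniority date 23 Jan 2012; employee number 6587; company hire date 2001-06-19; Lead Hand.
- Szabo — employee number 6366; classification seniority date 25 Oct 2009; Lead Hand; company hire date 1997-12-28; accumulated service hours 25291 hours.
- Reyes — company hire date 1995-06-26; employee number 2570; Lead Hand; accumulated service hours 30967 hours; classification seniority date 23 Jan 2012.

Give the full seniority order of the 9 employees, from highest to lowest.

Quinn, Szabo, Andersen, Reyes, Leclerc, Sorensen, Chaudhari, Vasquez, Nakamura

By classification: Quinn, Szabo, Andersen and Reyes (Lead Hand); then Leclerc, Sorensen, Chaudhari and Vasquez (Journeyperson); then Nakamura (Helper).
Among Quinn, Szabo, Andersen and Reyes, by classification seniority date (earlier first): Quinn and Szabo (25 Oct 2009) before Andersen and Reyes (23 Jan 2012).
Quinn and Szabo both have accumulated service hours 25291 hours, so the next rule applies.
Among Quinn and Szabo, alphabetically by surname: Quinn before Szabo.
Andersen and Reyes both have accumulated service hours 30967 hours, so the next rule applies.
Among Andersen and Reyes, alphabetically by surname: Andersen before Reyes.
Among Leclerc, Sorensen, Chaudhari and Vasquez, by classification seniority date (earlier first): Leclerc and Sorensen (6 Oct 2010) before Chaudhari and Vasquez (2 Apr 2023).
Leclerc and Sorensen both have accumulated service hours 10002 hours, so the next rule applies.
Among Leclerc and Sorensen, alphabetically by surname: Leclerc before Sorensen.
Chaudhari and Vasquez both have accumulated service hours 32183 hours, so the next rule applies.
Among Chaudhari and Vasquez, alphabetically by surname: Chaudhari before Vasquez.
Full order: Quinn, Szabo, Andersen, Reyes, Leclerc, Sorensen, Chaudhari, Vasquez, Nakamura.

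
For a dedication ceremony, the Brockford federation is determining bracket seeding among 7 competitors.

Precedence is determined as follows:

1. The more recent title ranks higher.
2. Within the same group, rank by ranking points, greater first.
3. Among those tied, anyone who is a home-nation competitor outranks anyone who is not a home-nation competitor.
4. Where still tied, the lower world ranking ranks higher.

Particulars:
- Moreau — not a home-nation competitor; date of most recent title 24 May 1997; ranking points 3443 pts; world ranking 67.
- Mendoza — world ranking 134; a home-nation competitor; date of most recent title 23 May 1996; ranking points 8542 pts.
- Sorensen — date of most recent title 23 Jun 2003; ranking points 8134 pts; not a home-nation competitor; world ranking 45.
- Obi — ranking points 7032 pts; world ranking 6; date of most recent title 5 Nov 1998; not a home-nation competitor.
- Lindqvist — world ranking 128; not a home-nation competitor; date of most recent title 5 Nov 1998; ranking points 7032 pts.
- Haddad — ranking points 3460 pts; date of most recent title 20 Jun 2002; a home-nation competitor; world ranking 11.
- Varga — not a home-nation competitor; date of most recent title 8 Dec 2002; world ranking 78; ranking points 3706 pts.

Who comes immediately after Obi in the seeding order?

Lindqvist

By date of most recent title (later first): Sorensen (23 Jun 2003); then Varga (8 Dec 2002); then Haddad (20 Jun 2002); then Obi and Lindqvist (both 5 Nov 1998); then Moreau (24 May 1997); then Mendoza (23 May 1996).
Obi and Lindqvist both have ranking points 7032 pts, so the next rule applies.
Obi and Lindqvist are each not a home-nation competitor, so the next rule applies.
Among Obi and Lindqvist, by world ranking (lower first): Obi (6) before Lindqvist (128).
Order: Sorensen, Varga, Haddad, Obi, Lindqvist, Moreau, Mendoza.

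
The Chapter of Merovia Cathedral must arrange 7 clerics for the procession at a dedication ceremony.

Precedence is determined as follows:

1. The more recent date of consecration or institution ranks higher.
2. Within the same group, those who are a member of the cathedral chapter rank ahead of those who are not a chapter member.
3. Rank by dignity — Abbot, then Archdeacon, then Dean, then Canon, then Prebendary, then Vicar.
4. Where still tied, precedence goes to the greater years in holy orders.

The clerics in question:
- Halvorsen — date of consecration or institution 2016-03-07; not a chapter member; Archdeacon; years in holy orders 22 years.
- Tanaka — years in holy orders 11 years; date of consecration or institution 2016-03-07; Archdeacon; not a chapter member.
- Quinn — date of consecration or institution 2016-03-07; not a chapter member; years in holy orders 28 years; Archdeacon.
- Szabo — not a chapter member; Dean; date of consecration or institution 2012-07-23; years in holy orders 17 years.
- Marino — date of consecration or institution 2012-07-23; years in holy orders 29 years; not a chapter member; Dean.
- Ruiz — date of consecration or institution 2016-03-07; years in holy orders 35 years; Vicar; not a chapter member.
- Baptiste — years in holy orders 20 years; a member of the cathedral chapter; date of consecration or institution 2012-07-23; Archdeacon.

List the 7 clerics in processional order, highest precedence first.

Quinn, Halvorsen, Tanaka, Ruiz, Baptiste, Marino, Szabo

By date of consecration or institution (later first): Quinn, Halvorsen, Tanaka and Ruiz (each 2016-03-07); then Baptiste, Marino and Szabo (each 2012-07-23).
Quinn, Halvorsen, Tanaka and Ruiz are each not a chapter member, so the next rule applies.
Among Quinn, Halvorsen, Tanaka and Ruiz, by dignity: Quinn, Halvorsen and Tanaka (Archdeacon) before Ruiz (Vicar).
Among Quinn, Halvorsen and Tanaka, by years in holy orders (higher first): Quinn (28 years) before Halvorsen (22 years) before Tanaka (11 years).
Among Baptiste, Marino and Szabo, a member of the cathedral chapter before not a chapter member: Baptiste (a member of the cathedral chapter) before Marino and Szabo (not a chapter member).
Marino and Szabo are each Dean, so the next rule applies.
Among Marino and Szabo, by years in holy orders (higher first): Marino (29 years) before Szabo (17 years).
Full order: Quinn, Halvorsen, Tanaka, Ruiz, Baptiste, Marino, Szabo.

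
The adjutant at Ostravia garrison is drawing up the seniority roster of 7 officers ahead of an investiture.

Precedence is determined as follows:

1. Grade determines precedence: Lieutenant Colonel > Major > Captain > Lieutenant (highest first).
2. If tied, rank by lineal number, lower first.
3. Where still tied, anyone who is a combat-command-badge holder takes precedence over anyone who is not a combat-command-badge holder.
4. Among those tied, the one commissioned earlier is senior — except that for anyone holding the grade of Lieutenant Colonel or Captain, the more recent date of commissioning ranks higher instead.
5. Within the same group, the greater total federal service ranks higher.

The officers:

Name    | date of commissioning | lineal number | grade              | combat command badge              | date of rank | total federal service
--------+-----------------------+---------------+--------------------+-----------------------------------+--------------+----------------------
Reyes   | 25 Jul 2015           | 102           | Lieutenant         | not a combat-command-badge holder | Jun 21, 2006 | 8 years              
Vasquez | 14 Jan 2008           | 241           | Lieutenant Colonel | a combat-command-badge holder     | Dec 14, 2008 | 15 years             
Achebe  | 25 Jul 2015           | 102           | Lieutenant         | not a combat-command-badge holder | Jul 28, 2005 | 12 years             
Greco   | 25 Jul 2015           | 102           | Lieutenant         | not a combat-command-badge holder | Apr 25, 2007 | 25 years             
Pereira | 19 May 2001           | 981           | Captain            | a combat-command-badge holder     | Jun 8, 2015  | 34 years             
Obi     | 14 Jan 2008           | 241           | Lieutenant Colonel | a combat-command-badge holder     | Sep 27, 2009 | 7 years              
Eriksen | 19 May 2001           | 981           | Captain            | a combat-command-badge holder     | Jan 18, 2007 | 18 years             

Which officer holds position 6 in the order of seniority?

By grade: Vasquez and Obi (Lieutenant Colonel); then Pereira and Eriksen (Captain); then Greco, Achebe and Reyes (Lieutenant).
Vasquez and Obi both have lineal number 241, so the next rule applies.
Vasquez and Obi are each a combat-command-badge holder, so the next rule applies.
Vasquez and Obi both have date of commissioning 14 Jan 2008, so the next rule applies.
Among Vasquez and Obi, by total federal service (higher first): Vasquez (15 years) before Obi (7 years).
Pereira and Eriksen both have lineal number 981, so the next rule applies.
Pereira and Eriksen are each a combat-command-badge holder, so the next rule applies.
Pereira and Eriksen both have date of commissioning 19 May 2001, so the next rule applies.
Among Pereira and Eriksen, by total federal service (higher first): Pereira (34 years) before Eriksen (18 years).
Greco, Achebe and Reyes all have lineal number 102, so the next rule applies.
Greco, Achebe and Reyes are each not a combat-command-badge holder, so the next rule applies.
Greco, Achebe and Reyes all have date of commissioning 25 Jul 2015, so the next rule applies.
Among Greco, Achebe and Reyes, by total federal service (higher first): Greco (25 years) before Achebe (12 years) before Reyes (8 years).
Order: Vasquez, Obi, Pereira, Eriksen, Greco, Achebe, Reyes.

Achebe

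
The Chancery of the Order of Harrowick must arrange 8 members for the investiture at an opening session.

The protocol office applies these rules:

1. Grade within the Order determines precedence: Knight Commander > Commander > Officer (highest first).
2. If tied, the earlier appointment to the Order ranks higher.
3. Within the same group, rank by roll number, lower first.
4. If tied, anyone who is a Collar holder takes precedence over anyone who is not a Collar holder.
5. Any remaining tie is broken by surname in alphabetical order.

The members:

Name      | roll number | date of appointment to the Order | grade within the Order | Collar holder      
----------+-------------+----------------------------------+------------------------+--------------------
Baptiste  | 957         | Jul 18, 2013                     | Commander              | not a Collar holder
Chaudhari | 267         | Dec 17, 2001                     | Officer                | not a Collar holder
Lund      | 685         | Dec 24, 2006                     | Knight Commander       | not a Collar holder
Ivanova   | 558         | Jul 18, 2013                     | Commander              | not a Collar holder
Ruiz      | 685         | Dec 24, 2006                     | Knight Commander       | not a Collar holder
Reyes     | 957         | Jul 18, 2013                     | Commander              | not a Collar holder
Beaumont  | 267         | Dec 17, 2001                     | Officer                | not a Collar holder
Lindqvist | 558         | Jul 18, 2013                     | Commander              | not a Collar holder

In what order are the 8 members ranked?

Lund, Ruiz, Ivanova, Lindqvist, Baptiste, Reyes, Beaumont, Chaudhari

By grade within the Order: Lund and Ruiz (Knight Commander); then Ivanova, Lindqvist, Baptiste and Reyes (Commander); then Beaumont and Chaudhari (Officer).
Lund and Ruiz both have date of appointment to the Order Dec 24, 2006, so the next rule applies.
Lund and Ruiz both have roll number 685, so the next rule applies.
Lund and Ruiz are each not a Collar holder, so the next rule applies.
Among Lund and Ruiz, alphabetically by surname: Lund before Ruiz.
Ivanova, Lindqvist, Baptiste and Reyes all have date of appointment to the Order Jul 18, 2013, so the next rule applies.
Among Ivanova, Lindqvist, Baptiste and Reyes, by roll number (lower first): Ivanova and Lindqvist (558) before Baptiste and Reyes (957).
Ivanova and Lindqvist are each not a Collar holder, so the next rule applies.
Among Ivanova and Lindqvist, alphabetically by surname: Ivanova before Lindqvist.
Baptiste and Reyes are each not a Collar holder, so the next rule applies.
Among Baptiste and Reyes, alphabetically by surname: Baptiste before Reyes.
Beaumont and Chaudhari both have date of appointment to the Order Dec 17, 2001, so the next rule applies.
Beaumont and Chaudhari both have roll number 267, so the next rule applies.
Beaumont and Chaudhari are each not a Collar holder, so the next rule applies.
Among Beaumont and Chaudhari, alphabetically by surname: Beaumont before Chaudhari.
Full order: Lund, Ruiz, Ivanova, Lindqvist, Baptiste, Reyes, Beaumont, Chaudhari.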